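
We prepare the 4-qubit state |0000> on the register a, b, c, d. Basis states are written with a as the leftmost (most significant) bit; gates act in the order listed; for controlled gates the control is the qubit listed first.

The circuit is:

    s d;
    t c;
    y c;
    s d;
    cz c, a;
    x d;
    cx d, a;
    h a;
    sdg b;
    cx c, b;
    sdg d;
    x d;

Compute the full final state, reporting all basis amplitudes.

The resulting statevector has amplitude sqrt(2)/2 on |0110>, -sqrt(2)/2 on |1110>, and 0 on every other basis state.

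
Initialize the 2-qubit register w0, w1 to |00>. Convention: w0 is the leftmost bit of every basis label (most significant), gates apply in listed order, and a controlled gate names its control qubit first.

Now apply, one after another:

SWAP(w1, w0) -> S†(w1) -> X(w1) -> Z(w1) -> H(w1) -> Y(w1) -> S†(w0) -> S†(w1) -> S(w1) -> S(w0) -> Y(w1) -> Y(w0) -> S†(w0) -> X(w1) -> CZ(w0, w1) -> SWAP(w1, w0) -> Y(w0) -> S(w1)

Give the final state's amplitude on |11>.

The amplitude on |11> is -sqrt(2)/2. Key observation: the block from step 6 through step 11 cancels to the identity and can be dropped.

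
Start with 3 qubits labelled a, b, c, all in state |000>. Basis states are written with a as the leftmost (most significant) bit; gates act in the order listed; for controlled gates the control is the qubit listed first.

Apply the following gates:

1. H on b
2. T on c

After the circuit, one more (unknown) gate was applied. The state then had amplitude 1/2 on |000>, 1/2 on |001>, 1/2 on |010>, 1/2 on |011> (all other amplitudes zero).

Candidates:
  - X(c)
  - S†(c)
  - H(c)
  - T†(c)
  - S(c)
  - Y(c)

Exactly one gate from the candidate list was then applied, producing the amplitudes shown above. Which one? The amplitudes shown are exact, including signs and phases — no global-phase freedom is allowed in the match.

The applied gate was H(c).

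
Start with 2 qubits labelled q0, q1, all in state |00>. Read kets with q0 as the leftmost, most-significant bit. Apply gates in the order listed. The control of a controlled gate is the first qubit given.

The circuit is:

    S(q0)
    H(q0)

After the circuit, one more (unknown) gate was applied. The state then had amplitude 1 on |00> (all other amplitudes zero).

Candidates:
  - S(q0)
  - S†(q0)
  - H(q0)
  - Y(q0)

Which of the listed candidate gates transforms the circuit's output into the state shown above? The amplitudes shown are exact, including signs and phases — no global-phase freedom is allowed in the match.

The unique candidate consistent with the amplitudes is H(q0).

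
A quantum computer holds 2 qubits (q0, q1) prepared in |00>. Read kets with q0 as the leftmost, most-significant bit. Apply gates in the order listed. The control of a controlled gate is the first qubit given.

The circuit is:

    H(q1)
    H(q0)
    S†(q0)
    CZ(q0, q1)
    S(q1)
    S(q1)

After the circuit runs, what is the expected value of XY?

The observable XY averages to -1.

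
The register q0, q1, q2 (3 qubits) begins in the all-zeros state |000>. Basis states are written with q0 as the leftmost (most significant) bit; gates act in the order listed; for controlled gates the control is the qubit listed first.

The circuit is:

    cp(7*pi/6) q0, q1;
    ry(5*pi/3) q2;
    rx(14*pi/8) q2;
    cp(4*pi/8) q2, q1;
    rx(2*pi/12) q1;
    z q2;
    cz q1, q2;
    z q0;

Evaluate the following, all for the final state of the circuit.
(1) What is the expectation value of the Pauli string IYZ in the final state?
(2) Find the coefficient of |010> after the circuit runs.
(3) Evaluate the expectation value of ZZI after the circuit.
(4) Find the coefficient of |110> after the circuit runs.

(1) The observable IYZ averages to -1/2.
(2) |010> carries amplitude -sqrt(12 - 6*sqrt(2))/16 + sqrt(4 - 2*sqrt(2))/16 - 3*I*sqrt(2*sqrt(2) + 4)/16 + I*sqrt(6*sqrt(2) + 12)/16 in the final state.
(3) In the final state, ZZI has expectation sqrt(3)/2.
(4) The amplitude on |110> is 0.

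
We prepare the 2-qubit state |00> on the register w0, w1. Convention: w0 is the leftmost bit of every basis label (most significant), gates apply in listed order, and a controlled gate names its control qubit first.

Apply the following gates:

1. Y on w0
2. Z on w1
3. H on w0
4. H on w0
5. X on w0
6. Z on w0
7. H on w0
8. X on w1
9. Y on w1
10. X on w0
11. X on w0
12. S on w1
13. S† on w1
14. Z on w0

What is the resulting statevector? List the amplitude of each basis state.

After the circuit, the state carries amplitude sqrt(2)/2 on |00>, 0 on |01>, -sqrt(2)/2 on |10>, 0 on |11>.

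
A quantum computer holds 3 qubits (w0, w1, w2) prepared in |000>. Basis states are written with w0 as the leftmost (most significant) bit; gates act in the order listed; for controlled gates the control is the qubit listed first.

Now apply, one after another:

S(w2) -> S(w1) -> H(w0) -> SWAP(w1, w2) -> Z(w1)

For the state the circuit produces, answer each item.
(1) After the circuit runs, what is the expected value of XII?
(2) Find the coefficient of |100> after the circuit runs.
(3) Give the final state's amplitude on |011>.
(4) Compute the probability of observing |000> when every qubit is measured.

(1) The observable XII averages to 1.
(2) The final state's coefficient on |100> equals sqrt(2)/2.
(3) |011> carries amplitude 0 in the final state.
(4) A full measurement returns |000> with probability 1/2.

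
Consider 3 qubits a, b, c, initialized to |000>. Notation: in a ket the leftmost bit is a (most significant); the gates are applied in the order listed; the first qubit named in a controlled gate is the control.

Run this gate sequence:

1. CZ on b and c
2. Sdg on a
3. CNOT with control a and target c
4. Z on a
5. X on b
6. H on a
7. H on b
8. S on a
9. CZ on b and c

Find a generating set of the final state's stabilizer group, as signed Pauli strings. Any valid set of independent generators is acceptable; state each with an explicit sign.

The final state is stabilized by the group generated by +YII, -IXI, +IIZ; other independent generating sets are equally valid.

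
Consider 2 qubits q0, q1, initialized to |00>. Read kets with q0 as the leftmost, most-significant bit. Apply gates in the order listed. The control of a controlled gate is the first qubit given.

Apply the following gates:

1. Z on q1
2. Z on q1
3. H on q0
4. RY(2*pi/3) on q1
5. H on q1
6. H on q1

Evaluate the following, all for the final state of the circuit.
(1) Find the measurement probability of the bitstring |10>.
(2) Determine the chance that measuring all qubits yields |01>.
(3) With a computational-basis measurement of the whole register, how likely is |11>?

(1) Outcome |10> occurs with probability 1/8.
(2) A full measurement returns |01> with probability 3/8.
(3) A full measurement returns |11> with probability 3/8.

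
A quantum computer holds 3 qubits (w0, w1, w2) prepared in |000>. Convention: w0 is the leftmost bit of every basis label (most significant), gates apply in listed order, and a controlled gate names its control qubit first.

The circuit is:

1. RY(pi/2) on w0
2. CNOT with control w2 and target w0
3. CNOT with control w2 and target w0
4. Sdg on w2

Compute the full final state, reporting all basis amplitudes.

After the circuit, the state carries amplitude sqrt(2)/2 on |000>, sqrt(2)/2 on |100>, and 0 on every other basis state. Key observation: steps 2-3 multiply out to the identity, so the circuit reduces to the remaining gates.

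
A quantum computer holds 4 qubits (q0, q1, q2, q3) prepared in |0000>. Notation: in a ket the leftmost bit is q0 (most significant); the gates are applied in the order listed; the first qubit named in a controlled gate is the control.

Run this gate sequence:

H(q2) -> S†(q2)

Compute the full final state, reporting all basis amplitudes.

The final amplitudes are sqrt(2)/2 on |0000>, -sqrt(2)*I/2 on |0010>, and 0 on every other basis state.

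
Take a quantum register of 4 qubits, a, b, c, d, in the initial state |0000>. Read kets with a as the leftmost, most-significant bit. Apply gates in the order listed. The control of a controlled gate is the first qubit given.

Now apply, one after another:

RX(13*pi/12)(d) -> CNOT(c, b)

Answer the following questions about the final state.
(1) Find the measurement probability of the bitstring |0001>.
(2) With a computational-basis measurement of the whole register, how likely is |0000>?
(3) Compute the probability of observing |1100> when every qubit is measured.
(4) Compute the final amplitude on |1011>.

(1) The probability of measuring |0001> is sqrt(2)/8 + sqrt(6)/8 + 1/2.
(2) A full measurement returns |0000> with probability -sqrt(6)/8 - sqrt(2)/8 + 1/2.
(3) The probability of measuring |1100> is 0.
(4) The amplitude on |1011> is 0.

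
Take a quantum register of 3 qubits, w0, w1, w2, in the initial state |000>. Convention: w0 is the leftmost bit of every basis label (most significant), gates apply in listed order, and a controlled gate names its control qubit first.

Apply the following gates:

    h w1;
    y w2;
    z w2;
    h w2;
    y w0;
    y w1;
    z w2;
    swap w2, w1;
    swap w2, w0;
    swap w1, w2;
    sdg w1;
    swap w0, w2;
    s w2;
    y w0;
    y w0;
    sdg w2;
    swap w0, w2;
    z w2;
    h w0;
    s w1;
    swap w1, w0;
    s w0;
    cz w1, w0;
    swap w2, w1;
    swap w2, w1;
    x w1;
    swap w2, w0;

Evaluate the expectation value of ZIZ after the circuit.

The observable ZIZ averages to 0. Key observation: steps 12-17 multiply out to the identity, so the circuit reduces to the remaining gates.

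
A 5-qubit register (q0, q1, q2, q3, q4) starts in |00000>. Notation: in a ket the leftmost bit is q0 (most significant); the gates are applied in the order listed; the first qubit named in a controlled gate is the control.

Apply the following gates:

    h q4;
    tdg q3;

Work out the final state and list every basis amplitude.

The final amplitudes are sqrt(2)/2 on |00000>, sqrt(2)/2 on |00001>, and 0 on every other basis state.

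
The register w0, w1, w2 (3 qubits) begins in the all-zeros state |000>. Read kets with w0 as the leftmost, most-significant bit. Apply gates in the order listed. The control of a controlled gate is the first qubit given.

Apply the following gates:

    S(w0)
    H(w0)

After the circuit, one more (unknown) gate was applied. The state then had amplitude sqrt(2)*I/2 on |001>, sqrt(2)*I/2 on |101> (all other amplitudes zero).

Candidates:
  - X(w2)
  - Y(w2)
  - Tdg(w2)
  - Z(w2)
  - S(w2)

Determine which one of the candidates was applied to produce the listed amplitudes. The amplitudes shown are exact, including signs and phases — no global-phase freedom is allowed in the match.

The unique candidate consistent with the amplitudes is Y(w2).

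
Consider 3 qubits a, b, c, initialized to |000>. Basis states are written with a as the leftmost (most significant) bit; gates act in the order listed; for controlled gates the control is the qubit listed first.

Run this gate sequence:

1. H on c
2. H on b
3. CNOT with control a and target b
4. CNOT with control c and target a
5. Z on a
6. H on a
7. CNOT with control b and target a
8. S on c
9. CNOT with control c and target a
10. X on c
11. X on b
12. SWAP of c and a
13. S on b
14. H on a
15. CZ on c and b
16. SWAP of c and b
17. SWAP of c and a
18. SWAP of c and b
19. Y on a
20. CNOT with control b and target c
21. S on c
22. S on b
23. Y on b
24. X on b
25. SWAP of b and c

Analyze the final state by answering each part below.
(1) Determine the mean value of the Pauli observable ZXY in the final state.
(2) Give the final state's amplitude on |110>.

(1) The observable ZXY averages to 1.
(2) |110> carries amplitude 1/4 - I/4 in the final state.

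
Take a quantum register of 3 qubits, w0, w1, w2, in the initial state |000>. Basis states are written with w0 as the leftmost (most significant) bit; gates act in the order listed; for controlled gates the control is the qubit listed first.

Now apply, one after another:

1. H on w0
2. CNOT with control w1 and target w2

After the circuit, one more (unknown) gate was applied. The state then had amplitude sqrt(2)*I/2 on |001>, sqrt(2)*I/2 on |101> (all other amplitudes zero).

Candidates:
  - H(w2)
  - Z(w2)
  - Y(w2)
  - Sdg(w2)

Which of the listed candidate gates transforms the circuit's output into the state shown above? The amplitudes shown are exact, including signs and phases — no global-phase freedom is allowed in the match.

The unique candidate consistent with the amplitudes is Y(w2).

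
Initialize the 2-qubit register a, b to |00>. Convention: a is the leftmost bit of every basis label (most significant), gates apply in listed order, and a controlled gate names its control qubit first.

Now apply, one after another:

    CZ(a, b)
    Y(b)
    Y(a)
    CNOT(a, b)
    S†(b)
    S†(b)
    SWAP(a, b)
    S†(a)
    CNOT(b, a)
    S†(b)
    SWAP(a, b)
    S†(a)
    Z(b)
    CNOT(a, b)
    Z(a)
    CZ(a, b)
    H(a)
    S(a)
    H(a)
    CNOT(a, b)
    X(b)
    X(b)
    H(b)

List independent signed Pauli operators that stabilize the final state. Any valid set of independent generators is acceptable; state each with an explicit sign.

The stabilizer group can be generated by +YZ, +ZX, among other valid generating sets. Key observation: the block from step 21 through step 22 cancels to the identity and can be dropped.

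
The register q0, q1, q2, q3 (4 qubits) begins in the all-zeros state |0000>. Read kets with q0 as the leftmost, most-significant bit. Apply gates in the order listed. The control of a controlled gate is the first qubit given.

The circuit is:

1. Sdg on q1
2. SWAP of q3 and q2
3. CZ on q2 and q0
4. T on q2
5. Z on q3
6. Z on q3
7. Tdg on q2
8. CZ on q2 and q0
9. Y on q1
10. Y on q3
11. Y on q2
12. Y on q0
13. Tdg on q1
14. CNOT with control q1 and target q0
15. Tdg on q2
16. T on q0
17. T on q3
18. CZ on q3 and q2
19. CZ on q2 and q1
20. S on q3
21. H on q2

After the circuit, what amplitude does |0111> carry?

The amplitude on |0111> is -sqrt(2)*exp(I*pi/4)/2.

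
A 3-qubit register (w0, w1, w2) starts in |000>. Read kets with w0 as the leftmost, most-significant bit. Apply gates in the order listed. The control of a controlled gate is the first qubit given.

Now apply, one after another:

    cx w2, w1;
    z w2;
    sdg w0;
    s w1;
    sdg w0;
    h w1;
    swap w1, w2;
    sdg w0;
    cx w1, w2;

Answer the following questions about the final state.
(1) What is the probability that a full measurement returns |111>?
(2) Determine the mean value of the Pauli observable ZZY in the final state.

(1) The probability of measuring |111> is 0.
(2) In the final state, ZZY has expectation 0.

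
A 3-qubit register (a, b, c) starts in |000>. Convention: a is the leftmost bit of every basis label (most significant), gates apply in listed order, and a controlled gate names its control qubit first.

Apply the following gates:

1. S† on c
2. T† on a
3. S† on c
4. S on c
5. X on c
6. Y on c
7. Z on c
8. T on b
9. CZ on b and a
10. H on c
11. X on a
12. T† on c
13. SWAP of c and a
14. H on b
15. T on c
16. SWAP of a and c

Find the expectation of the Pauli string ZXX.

The expectation value of ZXX is -sqrt(2)/2.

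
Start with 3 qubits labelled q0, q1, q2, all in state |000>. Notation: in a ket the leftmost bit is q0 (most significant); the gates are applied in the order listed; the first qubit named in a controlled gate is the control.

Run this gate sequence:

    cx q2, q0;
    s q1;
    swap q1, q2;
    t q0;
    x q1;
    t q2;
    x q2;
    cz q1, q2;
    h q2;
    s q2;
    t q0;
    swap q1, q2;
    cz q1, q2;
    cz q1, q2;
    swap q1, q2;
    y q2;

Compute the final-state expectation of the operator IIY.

The observable IIY averages to -1. Key observation: gates 12-15 undo each other exactly, leaving only the rest of the circuit to track.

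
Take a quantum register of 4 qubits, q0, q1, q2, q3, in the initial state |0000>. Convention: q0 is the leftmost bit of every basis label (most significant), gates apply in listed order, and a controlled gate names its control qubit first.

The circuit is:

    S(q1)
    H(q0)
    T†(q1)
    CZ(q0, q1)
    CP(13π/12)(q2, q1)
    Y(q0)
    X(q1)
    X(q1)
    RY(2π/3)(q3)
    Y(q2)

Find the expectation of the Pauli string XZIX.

In the final state, XZIX has expectation -sqrt(3)/2. Key observation: steps 7-8 multiply out to the identity, so the circuit reduces to the remaining gates.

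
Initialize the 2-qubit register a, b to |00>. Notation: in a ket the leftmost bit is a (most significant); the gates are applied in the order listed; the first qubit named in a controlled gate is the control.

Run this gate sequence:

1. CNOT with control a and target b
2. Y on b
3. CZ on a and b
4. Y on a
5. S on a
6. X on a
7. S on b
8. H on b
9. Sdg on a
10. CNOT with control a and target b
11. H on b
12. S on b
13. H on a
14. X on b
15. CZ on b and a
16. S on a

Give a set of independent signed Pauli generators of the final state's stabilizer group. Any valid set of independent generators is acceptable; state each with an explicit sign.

The stabilizer group can be generated by +YI, +IZ, among other valid generating sets.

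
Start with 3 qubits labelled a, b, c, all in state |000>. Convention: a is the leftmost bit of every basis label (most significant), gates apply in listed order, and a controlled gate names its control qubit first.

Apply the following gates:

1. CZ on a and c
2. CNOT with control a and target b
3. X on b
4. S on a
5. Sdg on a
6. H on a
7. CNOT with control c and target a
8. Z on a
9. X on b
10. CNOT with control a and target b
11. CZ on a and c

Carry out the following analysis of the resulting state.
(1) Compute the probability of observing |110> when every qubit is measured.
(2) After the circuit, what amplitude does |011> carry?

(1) A full measurement returns |110> with probability 1/2.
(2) The amplitude on |011> is 0.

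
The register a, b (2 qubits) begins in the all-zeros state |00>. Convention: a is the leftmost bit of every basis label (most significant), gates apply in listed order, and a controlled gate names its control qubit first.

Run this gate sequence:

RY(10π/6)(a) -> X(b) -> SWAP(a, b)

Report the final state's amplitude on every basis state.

The final amplitudes are 0 on |00>, 0 on |01>, -sqrt(3)/2 on |10>, 1/2 on |11>.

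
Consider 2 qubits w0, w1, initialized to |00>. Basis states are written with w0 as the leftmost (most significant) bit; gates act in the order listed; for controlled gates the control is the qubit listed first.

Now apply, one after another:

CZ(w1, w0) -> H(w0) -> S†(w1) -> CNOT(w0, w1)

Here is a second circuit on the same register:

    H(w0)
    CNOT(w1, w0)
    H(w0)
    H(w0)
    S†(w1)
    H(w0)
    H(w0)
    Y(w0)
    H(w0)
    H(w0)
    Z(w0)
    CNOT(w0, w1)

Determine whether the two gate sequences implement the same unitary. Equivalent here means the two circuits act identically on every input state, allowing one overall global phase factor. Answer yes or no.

No, they are not equivalent — no single phase factor reconciles the two unitaries.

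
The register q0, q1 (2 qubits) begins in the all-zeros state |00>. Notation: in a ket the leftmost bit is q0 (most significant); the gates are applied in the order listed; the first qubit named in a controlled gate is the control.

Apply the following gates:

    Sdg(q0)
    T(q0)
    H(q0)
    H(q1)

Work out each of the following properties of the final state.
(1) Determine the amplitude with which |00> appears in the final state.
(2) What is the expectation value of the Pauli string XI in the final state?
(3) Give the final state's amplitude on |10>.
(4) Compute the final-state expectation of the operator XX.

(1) The final state's coefficient on |00> equals 1/2.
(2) The observable XI averages to 1.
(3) |10> carries amplitude 1/2 in the final state.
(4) The expectation value of XX is 1.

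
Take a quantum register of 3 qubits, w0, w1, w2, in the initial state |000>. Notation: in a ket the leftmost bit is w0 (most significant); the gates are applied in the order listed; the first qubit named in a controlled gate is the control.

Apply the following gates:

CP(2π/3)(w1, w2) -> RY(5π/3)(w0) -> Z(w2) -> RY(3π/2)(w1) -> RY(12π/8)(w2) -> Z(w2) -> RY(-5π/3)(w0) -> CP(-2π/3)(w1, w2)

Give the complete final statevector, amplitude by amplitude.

After the circuit, the state carries amplitude 1/2 on |000>, 1/2 on |001>, -1/2 on |010>, exp(I*pi/3)/2 on |011>, 0 on |100>, 0 on |101>, 0 on |110>, 0 on |111>.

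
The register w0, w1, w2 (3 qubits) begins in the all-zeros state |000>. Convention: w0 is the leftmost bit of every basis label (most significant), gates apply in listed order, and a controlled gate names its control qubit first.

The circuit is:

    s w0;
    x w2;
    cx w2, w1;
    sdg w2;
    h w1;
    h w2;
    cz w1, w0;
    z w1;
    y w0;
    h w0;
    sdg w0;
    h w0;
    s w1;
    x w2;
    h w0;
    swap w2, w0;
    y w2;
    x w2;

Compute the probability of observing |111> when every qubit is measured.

A full measurement returns |111> with probability 1/8.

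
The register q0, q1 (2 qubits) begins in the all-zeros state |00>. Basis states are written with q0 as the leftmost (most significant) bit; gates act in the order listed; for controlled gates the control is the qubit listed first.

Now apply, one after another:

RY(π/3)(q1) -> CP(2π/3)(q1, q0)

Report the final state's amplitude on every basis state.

After the circuit, the state carries amplitude sqrt(3)/2 on |00>, 1/2 on |01>, 0 on |10>, 0 on |11>.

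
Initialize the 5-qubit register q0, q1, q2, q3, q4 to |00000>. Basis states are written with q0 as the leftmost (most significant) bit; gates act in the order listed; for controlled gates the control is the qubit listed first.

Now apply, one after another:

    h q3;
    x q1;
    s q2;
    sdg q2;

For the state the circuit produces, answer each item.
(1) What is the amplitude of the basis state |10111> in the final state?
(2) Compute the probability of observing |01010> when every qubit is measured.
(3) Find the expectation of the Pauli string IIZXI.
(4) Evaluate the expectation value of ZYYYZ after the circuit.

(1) The final state's coefficient on |10111> equals 0.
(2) Outcome |01010> occurs with probability 1/2.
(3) The expectation value of IIZXI is 1.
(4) The observable ZYYYZ averages to 0.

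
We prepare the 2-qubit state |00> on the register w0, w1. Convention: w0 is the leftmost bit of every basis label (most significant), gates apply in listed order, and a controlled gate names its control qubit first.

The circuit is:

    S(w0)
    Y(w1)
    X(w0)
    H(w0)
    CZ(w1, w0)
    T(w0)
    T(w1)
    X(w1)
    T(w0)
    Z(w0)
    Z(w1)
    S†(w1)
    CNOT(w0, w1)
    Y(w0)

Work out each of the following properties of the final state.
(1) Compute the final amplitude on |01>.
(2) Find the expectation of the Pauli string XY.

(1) |01> carries amplitude -sqrt(2)*exp(3*I*pi/4)/2 in the final state.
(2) The observable XY averages to 1.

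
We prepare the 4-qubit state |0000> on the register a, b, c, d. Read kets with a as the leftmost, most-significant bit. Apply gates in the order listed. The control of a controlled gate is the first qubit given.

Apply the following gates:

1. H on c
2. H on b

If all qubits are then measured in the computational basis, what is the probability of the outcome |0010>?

A full measurement returns |0010> with probability 1/4.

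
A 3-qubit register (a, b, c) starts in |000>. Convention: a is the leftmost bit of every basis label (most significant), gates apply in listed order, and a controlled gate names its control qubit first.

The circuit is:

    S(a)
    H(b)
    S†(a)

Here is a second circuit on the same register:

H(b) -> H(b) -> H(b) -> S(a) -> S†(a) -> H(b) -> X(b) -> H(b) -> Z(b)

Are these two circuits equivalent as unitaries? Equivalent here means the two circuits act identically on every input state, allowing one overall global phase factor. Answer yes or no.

Yes: on every input state the two circuits agree up to one overall phase factor.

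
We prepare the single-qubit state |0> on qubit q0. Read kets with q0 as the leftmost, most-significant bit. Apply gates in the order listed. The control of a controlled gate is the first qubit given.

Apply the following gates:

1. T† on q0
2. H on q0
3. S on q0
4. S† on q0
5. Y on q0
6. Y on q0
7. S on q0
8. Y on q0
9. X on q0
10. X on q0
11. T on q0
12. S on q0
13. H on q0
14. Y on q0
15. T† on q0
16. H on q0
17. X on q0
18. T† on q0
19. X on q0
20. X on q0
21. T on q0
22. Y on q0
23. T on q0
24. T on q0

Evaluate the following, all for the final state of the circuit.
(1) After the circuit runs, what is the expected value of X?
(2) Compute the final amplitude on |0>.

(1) The expectation value of X is -1/2. Key observation: steps 18-21 multiply out to the identity, so the circuit reduces to the remaining gates.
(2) The amplitude on |0> is sqrt(2)*(-2 - exp(I*pi/4) - exp(3*I*pi/4))/4.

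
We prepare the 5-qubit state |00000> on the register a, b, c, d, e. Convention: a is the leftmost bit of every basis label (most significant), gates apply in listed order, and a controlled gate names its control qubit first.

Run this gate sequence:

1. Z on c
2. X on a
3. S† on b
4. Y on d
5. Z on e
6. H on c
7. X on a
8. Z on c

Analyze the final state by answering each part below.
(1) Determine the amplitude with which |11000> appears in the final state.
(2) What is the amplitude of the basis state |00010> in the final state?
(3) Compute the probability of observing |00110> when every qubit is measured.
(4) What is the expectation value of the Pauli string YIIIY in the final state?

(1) The amplitude on |11000> is 0.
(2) The final state's coefficient on |00010> equals sqrt(2)*I/2.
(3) The probability of measuring |00110> is 1/2.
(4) The expectation value of YIIIY is 0.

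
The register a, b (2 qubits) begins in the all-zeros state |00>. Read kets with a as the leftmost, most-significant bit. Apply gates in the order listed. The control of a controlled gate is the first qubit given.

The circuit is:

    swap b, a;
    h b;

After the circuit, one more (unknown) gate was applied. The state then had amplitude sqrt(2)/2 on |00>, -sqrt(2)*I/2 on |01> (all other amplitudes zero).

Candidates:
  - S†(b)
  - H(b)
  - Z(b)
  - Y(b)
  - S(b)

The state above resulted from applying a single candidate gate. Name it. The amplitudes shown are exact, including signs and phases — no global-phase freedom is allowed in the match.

The unique candidate consistent with the amplitudes is S†(b).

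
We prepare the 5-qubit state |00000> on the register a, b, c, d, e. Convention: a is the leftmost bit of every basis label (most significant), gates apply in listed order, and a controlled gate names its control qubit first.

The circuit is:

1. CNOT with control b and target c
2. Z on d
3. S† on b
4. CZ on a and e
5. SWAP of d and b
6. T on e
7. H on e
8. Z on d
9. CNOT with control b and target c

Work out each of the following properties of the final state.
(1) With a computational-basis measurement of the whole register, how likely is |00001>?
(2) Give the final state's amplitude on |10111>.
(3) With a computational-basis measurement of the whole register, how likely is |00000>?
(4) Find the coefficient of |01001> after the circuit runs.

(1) The probability of measuring |00001> is 1/2.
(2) The final state's coefficient on |10111> equals 0.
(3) Outcome |00000> occurs with probability 1/2.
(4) |01001> carries amplitude 0 in the final state.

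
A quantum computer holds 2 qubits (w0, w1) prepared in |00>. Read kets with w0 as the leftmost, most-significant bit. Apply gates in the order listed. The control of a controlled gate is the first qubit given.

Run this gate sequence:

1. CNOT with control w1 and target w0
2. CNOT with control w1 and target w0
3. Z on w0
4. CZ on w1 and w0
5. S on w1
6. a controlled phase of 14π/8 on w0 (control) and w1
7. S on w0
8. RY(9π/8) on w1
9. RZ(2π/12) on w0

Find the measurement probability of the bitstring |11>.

The probability of measuring |11> is 0. Key observation: the block from step 1 through step 2 cancels to the identity and can be dropped.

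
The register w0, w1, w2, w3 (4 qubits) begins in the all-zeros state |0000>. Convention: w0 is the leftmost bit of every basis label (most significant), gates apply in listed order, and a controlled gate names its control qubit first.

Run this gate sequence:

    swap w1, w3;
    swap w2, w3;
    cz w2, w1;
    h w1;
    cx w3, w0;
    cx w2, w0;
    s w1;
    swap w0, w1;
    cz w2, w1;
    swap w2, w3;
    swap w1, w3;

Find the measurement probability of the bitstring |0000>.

A full measurement returns |0000> with probability 1/2.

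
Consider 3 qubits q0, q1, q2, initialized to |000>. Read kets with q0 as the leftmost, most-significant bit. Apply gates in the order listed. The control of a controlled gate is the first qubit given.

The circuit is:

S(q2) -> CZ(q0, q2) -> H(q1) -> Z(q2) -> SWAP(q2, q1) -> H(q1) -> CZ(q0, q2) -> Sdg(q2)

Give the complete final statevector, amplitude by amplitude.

The resulting statevector has amplitude 1/2 on |000>, -I/2 on |001>, 1/2 on |010>, -I/2 on |011>, 0 on |100>, 0 on |101>, 0 on |110>, 0 on |111>.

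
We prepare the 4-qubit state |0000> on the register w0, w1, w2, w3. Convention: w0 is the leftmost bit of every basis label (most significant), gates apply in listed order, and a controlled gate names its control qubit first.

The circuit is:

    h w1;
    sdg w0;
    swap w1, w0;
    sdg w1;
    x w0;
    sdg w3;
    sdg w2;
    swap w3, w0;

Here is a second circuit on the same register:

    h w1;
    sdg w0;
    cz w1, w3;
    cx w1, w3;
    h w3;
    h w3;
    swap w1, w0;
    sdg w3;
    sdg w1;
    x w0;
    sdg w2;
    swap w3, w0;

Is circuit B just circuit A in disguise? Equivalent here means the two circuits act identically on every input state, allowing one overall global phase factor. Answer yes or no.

No — the two circuits implement different unitaries, even allowing a global phase.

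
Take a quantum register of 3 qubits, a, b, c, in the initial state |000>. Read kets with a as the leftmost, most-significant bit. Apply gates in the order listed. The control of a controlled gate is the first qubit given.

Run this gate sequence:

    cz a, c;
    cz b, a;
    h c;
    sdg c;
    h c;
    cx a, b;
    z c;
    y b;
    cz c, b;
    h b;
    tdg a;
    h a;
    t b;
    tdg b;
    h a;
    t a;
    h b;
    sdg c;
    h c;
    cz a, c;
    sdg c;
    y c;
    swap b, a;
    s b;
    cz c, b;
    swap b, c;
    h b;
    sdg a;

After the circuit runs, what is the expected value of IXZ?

The expectation value of IXZ is -1.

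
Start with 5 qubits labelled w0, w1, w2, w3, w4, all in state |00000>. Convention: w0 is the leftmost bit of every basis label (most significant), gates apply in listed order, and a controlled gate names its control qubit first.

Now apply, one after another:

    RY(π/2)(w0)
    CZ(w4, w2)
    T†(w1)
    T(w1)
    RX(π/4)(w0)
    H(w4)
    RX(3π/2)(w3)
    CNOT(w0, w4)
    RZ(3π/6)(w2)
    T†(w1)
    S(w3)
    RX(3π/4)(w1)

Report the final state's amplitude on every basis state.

After the circuit, the state carries amplitude (-1 + sqrt(2) + I)*exp(I*pi/4)/8 on |00000>, (-1 + sqrt(2) + I)*exp(I*pi/4)/8 on |00001>, (-sqrt(2) + 1 - I)*exp(I*pi/4)/8 on |00010>, (-sqrt(2) + 1 - I)*exp(I*pi/4)/8 on |00011>, 0 on |00100>, 0 on |00101>, 0 on |00110>, 0 on |00111>, (1 + sqrt(2) - I)*exp(I*pi/4)/8 on |01000>, (1 + sqrt(2) - I)*exp(I*pi/4)/8 on |01001>, (-sqrt(2) - 1 + I)*exp(I*pi/4)/8 on |01010>, (-sqrt(2) - 1 + I)*exp(I*pi/4)/8 on |01011>, 0 on |01100>, 0 on |01101>, 0 on |01110>, 0 on |01111>, (-1 + sqrt(2) + I)*exp(I*pi/4)/8 on |10000>, (-1 + sqrt(2) + I)*exp(I*pi/4)/8 on |10001>, (-sqrt(2) + 1 - I)*exp(I*pi/4)/8 on |10010>, (-sqrt(2) + 1 - I)*exp(I*pi/4)/8 on |10011>, 0 on |10100>, 0 on |10101>, 0 on |10110>, 0 on |10111>, (1 + sqrt(2) - I)*exp(I*pi/4)/8 on |11000>, (1 + sqrt(2) - I)*exp(I*pi/4)/8 on |11001>, (-sqrt(2) - 1 + I)*exp(I*pi/4)/8 on |11010>, (-sqrt(2) - 1 + I)*exp(I*pi/4)/8 on |11011>, 0 on |11100>, 0 on |11101>, 0 on |11110>, 0 on |11111>.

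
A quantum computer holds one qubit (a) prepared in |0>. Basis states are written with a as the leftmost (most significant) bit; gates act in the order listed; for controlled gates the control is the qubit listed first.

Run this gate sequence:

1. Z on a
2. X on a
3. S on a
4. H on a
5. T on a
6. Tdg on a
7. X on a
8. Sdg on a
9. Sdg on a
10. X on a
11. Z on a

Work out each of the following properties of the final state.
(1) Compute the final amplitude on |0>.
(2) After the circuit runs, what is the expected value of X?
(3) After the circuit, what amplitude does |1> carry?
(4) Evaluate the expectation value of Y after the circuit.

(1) The amplitude on |0> is -sqrt(2)*I/2.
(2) In the final state, X has expectation -1.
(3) The final state's coefficient on |1> equals sqrt(2)*I/2.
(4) The expectation value of Y is 0.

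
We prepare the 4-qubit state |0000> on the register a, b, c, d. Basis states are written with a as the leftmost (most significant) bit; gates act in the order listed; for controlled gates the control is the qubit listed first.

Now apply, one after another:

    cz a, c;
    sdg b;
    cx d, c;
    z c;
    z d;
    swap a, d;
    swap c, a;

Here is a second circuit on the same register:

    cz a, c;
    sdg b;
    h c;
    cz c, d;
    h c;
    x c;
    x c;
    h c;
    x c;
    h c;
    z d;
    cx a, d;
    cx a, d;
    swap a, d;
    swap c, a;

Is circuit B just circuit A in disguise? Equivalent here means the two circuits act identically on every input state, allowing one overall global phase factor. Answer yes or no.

Yes, they are equivalent — the unitaries differ by at most a global phase.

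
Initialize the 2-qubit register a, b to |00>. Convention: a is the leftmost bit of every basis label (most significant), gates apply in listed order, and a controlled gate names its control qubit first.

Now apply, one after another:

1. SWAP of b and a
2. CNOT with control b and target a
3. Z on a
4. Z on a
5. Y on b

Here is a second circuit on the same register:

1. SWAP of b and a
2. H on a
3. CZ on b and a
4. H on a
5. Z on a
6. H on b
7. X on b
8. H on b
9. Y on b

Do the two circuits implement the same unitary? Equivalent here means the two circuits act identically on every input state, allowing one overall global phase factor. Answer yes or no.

No: there is an input state on which the two circuits produce genuinely different outputs (not merely differing by a phase).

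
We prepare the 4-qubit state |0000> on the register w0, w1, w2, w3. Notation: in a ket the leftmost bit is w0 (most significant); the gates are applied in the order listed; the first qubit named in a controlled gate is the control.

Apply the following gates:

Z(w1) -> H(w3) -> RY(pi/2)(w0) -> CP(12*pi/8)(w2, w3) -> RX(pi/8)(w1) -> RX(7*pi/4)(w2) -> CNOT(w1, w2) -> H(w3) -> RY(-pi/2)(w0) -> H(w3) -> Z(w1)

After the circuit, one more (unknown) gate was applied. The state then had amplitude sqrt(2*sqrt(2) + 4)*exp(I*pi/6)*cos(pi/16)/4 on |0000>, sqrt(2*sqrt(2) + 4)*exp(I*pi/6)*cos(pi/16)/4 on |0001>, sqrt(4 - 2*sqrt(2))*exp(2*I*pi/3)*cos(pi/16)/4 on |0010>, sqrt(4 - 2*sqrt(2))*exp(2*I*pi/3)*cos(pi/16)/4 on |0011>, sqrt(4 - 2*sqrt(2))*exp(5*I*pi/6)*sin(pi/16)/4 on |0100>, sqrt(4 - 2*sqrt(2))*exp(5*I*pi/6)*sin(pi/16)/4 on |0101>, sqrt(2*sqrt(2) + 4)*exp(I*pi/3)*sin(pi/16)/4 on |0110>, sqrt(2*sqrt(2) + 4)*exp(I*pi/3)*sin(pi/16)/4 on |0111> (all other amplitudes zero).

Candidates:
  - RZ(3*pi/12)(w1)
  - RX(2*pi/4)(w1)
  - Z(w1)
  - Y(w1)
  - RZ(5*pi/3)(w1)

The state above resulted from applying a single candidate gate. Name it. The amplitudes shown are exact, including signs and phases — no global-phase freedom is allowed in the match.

It was RZ(5*pi/3)(w1) that produced the state shown.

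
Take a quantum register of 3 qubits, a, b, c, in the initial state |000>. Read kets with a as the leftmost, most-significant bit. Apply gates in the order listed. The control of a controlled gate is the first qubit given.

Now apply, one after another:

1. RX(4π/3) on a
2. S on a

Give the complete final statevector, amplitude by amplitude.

The final amplitudes are -1/2 on |000>, sqrt(3)/2 on |100>, and 0 on every other basis state.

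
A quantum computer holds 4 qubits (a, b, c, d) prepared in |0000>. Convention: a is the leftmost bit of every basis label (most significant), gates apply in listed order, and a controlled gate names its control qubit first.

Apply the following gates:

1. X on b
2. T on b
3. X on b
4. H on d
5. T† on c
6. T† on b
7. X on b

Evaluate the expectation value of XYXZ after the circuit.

In the final state, XYXZ has expectation 0.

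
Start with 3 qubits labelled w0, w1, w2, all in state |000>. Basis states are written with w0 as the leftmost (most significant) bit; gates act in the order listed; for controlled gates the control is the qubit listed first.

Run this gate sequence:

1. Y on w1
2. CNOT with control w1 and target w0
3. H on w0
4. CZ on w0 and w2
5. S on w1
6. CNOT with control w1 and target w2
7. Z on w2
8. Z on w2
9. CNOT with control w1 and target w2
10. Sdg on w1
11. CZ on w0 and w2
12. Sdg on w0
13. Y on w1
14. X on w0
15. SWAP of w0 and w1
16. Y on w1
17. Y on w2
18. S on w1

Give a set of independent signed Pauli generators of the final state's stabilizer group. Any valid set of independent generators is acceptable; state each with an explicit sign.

One valid set of independent stabilizer generators is +IXI, +ZII, -IIZ (any independent generating set of the same group is equally correct). Key observation: steps 4-11 multiply out to the identity, so the circuit reduces to the remaining gates.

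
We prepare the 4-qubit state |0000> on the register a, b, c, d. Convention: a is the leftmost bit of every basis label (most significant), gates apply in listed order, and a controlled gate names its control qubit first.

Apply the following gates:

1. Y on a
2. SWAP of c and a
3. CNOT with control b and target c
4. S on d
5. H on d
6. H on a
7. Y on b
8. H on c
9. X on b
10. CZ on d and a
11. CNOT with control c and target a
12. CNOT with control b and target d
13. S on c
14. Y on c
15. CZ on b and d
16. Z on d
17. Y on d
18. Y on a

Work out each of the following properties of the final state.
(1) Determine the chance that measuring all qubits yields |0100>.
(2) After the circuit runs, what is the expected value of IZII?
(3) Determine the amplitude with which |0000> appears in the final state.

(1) The probability of measuring |0100> is 0.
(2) The observable IZII averages to 1.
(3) |0000> carries amplitude sqrt(2)/4 in the final state.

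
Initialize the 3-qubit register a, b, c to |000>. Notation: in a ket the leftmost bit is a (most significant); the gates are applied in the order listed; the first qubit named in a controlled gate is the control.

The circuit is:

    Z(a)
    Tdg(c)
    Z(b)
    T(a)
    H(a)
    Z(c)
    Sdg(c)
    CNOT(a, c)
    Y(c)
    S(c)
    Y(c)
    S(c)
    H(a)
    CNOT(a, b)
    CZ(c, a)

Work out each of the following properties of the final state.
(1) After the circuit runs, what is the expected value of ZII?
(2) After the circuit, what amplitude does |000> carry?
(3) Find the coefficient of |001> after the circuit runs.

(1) The expectation value of ZII is 0.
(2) The final state's coefficient on |000> equals I/2.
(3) The amplitude on |001> is I/2.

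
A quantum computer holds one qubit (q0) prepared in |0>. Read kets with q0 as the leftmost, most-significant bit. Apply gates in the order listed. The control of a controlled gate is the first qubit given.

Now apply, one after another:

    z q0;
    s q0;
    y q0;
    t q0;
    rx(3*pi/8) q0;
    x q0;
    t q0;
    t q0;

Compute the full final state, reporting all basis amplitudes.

The final amplitudes are exp(3*I*pi/4)*cos(3*pi/16) on |0>, exp(3*I*pi/4)*sin(3*pi/16) on |1>.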